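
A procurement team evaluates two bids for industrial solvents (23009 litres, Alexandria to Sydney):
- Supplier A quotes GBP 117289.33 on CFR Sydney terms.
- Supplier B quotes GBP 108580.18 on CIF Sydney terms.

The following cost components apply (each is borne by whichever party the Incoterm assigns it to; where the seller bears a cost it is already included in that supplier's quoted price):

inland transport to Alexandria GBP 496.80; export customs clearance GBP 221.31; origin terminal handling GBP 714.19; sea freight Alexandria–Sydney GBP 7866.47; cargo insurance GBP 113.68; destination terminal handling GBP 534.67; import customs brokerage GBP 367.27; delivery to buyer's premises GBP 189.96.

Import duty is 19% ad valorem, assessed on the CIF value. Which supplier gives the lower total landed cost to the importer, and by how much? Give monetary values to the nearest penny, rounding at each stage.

Supplier B is cheaper by GBP 10499.17

Supplier A (CFR):
CIF value = CFR price + insurance = 117289.33 + 113.68 = 117403.01
Import duty = 117403.01 × 19% = 22306.57
Buyer bears (A): 113.68 + 534.67 + 367.27 + 189.96 = 1205.58
Landed cost (A) = invoice 117289.33 + 1205.58 + duty 22306.57 = 140801.48
Supplier B (CIF):
The CIF price already equals the CIF value: 108580.18
Import duty = 108580.18 × 19% = 20630.23
Buyer bears (B): 534.67 + 367.27 + 189.96 = 1091.90
Landed cost (B) = invoice 108580.18 + 1091.90 + duty 20630.23 = 130302.31
Difference = |140801.48 − 130302.31| = 10499.17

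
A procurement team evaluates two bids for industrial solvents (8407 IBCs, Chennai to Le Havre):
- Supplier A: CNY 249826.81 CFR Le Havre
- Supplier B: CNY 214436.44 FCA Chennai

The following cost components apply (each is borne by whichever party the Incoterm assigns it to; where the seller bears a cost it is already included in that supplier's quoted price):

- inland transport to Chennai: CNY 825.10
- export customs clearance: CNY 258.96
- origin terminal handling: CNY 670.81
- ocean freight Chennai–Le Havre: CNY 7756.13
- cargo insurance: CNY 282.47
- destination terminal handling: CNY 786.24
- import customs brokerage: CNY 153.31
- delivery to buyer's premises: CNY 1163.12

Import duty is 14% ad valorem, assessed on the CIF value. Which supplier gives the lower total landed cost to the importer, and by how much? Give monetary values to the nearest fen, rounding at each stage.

Supplier B is cheaper by CNY 30738.31

Supplier A (CFR):
CIF value = CFR price + insurance = 249826.81 + 282.47 = 250109.28
Import duty = 250109.28 × 14% = 35015.30
Buyer bears (A): 282.47 + 786.24 + 153.31 + 1163.12 = 2385.14
Landed cost (A) = invoice 249826.81 + 2385.14 + duty 35015.30 = 287227.25
Supplier B (FCA):
CIF value = FCA price + origin terminal + freight + insurance = 214436.44 + 670.81 + 7756.13 + 282.47 = 223145.85
Import duty = 223145.85 × 14% = 31240.42
Buyer bears (B): 670.81 + 7756.13 + 282.47 + 786.24 + 153.31 + 1163.12 = 10812.08
Landed cost (B) = invoice 214436.44 + 10812.08 + duty 31240.42 = 256488.94
Difference = |287227.25 − 256488.94| = 30738.31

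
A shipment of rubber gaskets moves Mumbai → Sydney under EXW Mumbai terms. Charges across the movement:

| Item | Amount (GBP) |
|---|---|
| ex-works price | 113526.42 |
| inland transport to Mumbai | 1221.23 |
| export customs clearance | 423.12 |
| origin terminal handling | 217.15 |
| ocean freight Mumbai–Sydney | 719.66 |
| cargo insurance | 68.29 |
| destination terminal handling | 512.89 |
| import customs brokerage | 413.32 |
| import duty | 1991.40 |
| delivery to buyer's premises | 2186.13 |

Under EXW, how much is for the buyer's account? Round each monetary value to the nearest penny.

EXW: the seller makes goods available at their premises; the buyer bears all onward costs.
Seller's account: goods 113526.42 = 113526.42
Buyer's account: inland to port 1221.23 + export clearance 423.12 + origin terminal 217.15 + freight 719.66 + insurance 68.29 + destination terminal 512.89 + brokerage 413.32 + duty 1991.40 + delivery 2186.13 = 7753.19

Buyer's account: GBP 7753.19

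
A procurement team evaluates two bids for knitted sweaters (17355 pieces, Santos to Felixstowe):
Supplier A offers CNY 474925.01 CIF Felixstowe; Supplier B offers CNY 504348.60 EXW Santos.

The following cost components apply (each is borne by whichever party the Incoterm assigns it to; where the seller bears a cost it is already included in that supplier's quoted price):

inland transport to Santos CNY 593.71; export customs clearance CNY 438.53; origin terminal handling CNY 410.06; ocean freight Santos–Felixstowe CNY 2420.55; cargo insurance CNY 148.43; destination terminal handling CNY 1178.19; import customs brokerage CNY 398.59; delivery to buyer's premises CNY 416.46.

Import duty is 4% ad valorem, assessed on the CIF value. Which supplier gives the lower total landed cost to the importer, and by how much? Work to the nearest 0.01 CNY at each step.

Supplier A (CIF):
The CIF price already equals the CIF value: 474925.01
Import duty = 474925.01 × 4% = 18997.00
Buyer bears (A): 1178.19 + 398.59 + 416.46 = 1993.24
Landed cost (A) = invoice 474925.01 + 1993.24 + duty 18997.00 = 495915.25
Supplier B (EXW):
CIF value = EXW price + inland to port + export clearance + origin terminal + freight + insurance = 504348.60 + 593.71 + 438.53 + 410.06 + 2420.55 + 148.43 = 508359.88
Import duty = 508359.88 × 4% = 20334.40
Buyer bears (B): 593.71 + 438.53 + 410.06 + 2420.55 + 148.43 + 1178.19 + 398.59 + 416.46 = 6004.52
Landed cost (B) = invoice 504348.60 + 6004.52 + duty 20334.40 = 530687.52
Difference = |495915.25 − 530687.52| = 34772.27

Supplier A is cheaper by CNY 34772.27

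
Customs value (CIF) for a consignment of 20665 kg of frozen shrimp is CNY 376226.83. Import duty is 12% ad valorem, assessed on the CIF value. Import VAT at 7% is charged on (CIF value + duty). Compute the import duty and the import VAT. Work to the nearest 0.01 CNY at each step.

Import duty = 376226.83 × 12% = 45147.22
VAT base = CIF + duty = 376226.83 + 45147.22 = 421374.05
Import VAT = 421374.05 × 7% = 29496.18

Import duty: CNY 45147.22; import VAT: CNY 29496.18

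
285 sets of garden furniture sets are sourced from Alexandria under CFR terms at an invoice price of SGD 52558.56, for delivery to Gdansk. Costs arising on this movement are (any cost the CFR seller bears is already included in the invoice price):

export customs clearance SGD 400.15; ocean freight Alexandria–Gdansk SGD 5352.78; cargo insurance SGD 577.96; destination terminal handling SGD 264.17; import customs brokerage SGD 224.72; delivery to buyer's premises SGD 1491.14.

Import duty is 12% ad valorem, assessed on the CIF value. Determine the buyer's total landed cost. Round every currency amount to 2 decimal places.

CFR: the seller pays costs through ocean freight to the destination port, but not insurance.
Already in the invoice (seller's account under CFR): export clearance, freight — exclude.
CIF value = CFR price + insurance = 52558.56 + 577.96 = 53136.52
Import duty = 53136.52 × 12% = 6376.38
Buyer bears: insurance 577.96 + destination terminal 264.17 + brokerage 224.72 + delivery 1491.14 + duty 6376.38 = 8934.37
Landed cost = invoice 52558.56 + 8934.37 = 61492.93

Total landed cost: SGD 61492.93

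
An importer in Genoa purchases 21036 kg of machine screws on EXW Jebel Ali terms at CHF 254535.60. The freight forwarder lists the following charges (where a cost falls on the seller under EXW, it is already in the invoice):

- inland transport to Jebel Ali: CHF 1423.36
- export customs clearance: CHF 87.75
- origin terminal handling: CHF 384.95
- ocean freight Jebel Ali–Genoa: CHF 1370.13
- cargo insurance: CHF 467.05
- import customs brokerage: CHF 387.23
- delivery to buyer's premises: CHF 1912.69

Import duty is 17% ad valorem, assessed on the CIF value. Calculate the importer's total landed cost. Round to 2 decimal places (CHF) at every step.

EXW: the seller makes goods available at their premises; the buyer bears all onward costs.
CIF value = EXW price + inland to port + export clearance + origin terminal + freight + insurance = 254535.60 + 1423.36 + 87.75 + 384.95 + 1370.13 + 467.05 = 258268.84
Import duty = 258268.84 × 17% = 43905.70
Buyer bears: inland to port 1423.36 + export clearance 87.75 + origin terminal 384.95 + freight 1370.13 + insurance 467.05 + brokerage 387.23 + delivery 1912.69 + duty 43905.70 = 49938.86
Landed cost = invoice 254535.60 + 49938.86 = 304474.46

Total landed cost: CHF 304474.46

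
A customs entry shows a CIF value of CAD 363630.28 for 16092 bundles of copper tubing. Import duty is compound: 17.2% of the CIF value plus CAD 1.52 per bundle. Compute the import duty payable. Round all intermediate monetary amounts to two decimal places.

Import duty: CAD 87004.25

Ad valorem component: 363630.28 × 17.2% = 62544.41
Specific component: 16092 × 1.52 = 24459.84
Import duty = 62544.41 + 24459.84 = 87004.25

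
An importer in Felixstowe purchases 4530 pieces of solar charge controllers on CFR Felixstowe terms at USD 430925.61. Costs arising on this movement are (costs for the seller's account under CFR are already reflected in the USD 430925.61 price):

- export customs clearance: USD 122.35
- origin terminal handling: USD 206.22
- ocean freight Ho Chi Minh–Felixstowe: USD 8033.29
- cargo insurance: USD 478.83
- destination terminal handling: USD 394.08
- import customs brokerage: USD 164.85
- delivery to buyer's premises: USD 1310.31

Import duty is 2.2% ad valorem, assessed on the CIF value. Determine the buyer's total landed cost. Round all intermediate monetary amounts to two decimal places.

Total landed cost: USD 442764.58

CFR: the seller pays costs through ocean freight to the destination port, but not insurance.
Already in the invoice (seller's account under CFR): export clearance, origin terminal, freight — exclude.
CIF value = CFR price + insurance = 430925.61 + 478.83 = 431404.44
Import duty = 431404.44 × 2.2% = 9490.90
Buyer bears: insurance 478.83 + destination terminal 394.08 + brokerage 164.85 + delivery 1310.31 + duty 9490.90 = 11838.97
Landed cost = invoice 430925.61 + 11838.97 = 442764.58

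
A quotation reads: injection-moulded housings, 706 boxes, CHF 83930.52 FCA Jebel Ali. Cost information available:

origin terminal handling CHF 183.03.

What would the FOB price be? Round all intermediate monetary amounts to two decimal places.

FOB price: CHF 84113.55

From FCA to FOB, the seller additionally bears: origin terminal.
FOB price = 83930.52 + 183.03 = 84113.55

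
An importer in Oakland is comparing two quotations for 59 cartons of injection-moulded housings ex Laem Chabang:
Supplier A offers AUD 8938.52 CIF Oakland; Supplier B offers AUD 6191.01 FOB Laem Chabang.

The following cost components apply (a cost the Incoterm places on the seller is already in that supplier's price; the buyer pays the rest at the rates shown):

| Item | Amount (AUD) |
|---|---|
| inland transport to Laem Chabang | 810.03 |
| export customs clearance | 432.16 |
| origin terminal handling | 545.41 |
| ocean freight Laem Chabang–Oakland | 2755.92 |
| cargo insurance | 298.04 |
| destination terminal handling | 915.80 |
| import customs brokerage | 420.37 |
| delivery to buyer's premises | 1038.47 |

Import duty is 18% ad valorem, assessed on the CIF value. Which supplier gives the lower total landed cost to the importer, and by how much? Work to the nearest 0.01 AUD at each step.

Supplier A (CIF):
The CIF price already equals the CIF value: 8938.52
Import duty = 8938.52 × 18% = 1608.93
Buyer bears (A): 915.80 + 420.37 + 1038.47 = 2374.64
Landed cost (A) = invoice 8938.52 + 2374.64 + duty 1608.93 = 12922.09
Supplier B (FOB):
CIF value = FOB price + freight + insurance = 6191.01 + 2755.92 + 298.04 = 9244.97
Import duty = 9244.97 × 18% = 1664.09
Buyer bears (B): 2755.92 + 298.04 + 915.80 + 420.37 + 1038.47 = 5428.60
Landed cost (B) = invoice 6191.01 + 5428.60 + duty 1664.09 = 13283.70
Difference = |12922.09 − 13283.70| = 361.61

Supplier A is cheaper by AUD 361.61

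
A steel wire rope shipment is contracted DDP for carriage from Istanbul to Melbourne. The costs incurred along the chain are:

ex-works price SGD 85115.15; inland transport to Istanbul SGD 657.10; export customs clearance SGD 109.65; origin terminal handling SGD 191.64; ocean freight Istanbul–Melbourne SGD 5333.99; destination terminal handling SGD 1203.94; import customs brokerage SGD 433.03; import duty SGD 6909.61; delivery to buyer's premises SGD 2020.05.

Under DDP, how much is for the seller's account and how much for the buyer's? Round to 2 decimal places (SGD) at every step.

DDP: the seller bears all costs including import duty.
Seller's account: goods 85115.15 + inland to port 657.10 + export clearance 109.65 + origin terminal 191.64 + freight 5333.99 + destination terminal 1203.94 + brokerage 433.03 + duty 6909.61 + delivery 2020.05 = 101974.16
Buyer's account: 0.00

Seller: SGD 101974.16; buyer: SGD 0.00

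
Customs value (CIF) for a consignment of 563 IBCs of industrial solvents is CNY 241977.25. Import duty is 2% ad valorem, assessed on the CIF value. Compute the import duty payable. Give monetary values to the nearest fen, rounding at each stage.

Import duty: CNY 4839.55

Import duty = 241977.25 × 2% = 4839.55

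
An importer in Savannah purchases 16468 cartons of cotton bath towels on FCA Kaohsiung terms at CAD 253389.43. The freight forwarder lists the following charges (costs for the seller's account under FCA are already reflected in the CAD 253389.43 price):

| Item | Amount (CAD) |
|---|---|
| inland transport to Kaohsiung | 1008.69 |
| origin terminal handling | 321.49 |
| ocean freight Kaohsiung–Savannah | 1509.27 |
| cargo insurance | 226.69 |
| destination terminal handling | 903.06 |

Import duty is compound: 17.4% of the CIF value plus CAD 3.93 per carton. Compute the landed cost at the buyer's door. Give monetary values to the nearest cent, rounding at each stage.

FCA: the seller delivers export-cleared goods to the carrier; the buyer bears costs from that point.
Already in the invoice (seller's account under FCA): inland to port — exclude.
CIF value = FCA price + origin terminal + freight + insurance = 253389.43 + 321.49 + 1509.27 + 226.69 = 255446.88
Ad valorem component: 255446.88 × 17.4% = 44447.76
Specific component: 16468 × 3.93 = 64719.24
Import duty = 44447.76 + 64719.24 = 109167.00
Buyer bears: origin terminal 321.49 + freight 1509.27 + insurance 226.69 + destination terminal 903.06 + duty 109167.00 = 112127.51
Landed cost = invoice 253389.43 + 112127.51 = 365516.94

Total landed cost: CAD 365516.94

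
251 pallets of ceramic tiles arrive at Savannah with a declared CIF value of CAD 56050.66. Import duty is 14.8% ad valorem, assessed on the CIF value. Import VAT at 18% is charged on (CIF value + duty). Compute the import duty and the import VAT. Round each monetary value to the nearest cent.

Import duty: CAD 8295.50; import VAT: CAD 11582.31

Import duty = 56050.66 × 14.8% = 8295.50
VAT base = CIF + duty = 56050.66 + 8295.50 = 64346.16
Import VAT = 64346.16 × 18% = 11582.31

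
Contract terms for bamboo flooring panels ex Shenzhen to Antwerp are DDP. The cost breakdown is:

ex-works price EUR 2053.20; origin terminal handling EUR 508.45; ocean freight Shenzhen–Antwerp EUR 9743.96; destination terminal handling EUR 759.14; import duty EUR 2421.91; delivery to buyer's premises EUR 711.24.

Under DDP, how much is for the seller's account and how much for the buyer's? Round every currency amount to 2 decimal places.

DDP: the seller bears all costs including import duty.
Seller's account: goods 2053.20 + origin terminal 508.45 + freight 9743.96 + destination terminal 759.14 + duty 2421.91 + delivery 711.24 = 16197.90
Buyer's account: 0.00

Seller: EUR 16197.90; buyer: EUR 0.00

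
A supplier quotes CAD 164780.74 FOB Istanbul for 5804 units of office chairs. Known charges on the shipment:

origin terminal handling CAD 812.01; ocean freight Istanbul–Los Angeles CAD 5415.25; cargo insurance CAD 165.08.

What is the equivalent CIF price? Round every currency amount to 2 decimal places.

CIF price: CAD 170361.07

Not relevant to the conversion: origin terminal — on the seller under both FOB and CIF; already in the FOB price and stays in the CIF price.
From FOB to CIF, the seller additionally bears: freight, insurance.
CIF price = 164780.74 + 5415.25 + 165.08 = 170361.07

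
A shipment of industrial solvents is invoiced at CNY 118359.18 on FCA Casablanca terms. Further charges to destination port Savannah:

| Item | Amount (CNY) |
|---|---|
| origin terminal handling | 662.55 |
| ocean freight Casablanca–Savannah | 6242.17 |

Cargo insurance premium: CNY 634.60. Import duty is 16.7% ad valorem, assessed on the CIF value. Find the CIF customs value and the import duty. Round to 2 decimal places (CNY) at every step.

CIF value: CNY 125898.50; import duty: CNY 21025.05

CIF = FCA price + pre-shipment costs + freight + insurance
CIF = 118359.18 + 662.55 + 6242.17 + 634.60 = 125898.50
Import duty = 125898.50 × 16.7% = 21025.05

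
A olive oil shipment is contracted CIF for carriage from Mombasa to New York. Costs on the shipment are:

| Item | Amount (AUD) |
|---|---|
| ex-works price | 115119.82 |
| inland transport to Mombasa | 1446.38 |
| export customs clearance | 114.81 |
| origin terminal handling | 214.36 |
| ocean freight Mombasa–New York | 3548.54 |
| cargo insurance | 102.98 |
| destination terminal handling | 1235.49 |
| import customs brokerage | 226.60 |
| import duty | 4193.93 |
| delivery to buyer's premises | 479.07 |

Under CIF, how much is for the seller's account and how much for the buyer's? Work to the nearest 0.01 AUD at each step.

CIF: the seller pays costs through ocean freight and marine insurance to the destination port.
Seller's account: goods 115119.82 + inland to port 1446.38 + export clearance 114.81 + origin terminal 214.36 + freight 3548.54 + insurance 102.98 = 120546.89
Buyer's account: destination terminal 1235.49 + brokerage 226.60 + duty 4193.93 + delivery 479.07 = 6135.09

Seller: AUD 120546.89; buyer: AUD 6135.09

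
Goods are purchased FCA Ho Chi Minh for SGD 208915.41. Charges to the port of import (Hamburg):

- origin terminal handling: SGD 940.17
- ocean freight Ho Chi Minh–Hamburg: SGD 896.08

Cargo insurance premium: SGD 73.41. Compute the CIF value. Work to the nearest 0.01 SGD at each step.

CIF = FCA price + pre-shipment costs + freight + insurance
CIF = 208915.41 + 940.17 + 896.08 + 73.41 = 210825.07

CIF value: SGD 210825.07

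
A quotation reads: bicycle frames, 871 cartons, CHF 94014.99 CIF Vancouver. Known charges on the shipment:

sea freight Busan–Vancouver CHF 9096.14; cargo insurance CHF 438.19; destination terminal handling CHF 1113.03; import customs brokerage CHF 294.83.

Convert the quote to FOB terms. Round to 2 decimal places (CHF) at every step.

FOB price: CHF 84480.66

Not relevant to the conversion: brokerage, destination terminal — on the buyer under both terms; not part of either seller's price.
From CIF to FOB, the seller no longer bears: freight, insurance.
FOB price = 94014.99 − 9096.14 − 438.19 = 84480.66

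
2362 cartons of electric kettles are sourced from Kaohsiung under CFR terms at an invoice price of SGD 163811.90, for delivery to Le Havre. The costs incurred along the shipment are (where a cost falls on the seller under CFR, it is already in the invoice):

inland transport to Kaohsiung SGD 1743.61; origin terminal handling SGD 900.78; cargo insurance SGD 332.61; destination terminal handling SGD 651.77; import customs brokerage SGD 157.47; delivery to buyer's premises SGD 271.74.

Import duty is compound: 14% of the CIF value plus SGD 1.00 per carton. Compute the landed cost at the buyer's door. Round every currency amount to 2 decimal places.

Total landed cost: SGD 190567.72

CFR: the seller pays costs through ocean freight to the destination port, but not insurance.
Already in the invoice (seller's account under CFR): inland to port, origin terminal — exclude.
CIF value = CFR price + insurance = 163811.90 + 332.61 = 164144.51
Ad valorem component: 164144.51 × 14% = 22980.23
Specific component: 2362 × 1.00 = 2362.00
Import duty = 22980.23 + 2362.00 = 25342.23
Buyer bears: insurance 332.61 + destination terminal 651.77 + brokerage 157.47 + delivery 271.74 + duty 25342.23 = 26755.82
Landed cost = invoice 163811.90 + 26755.82 = 190567.72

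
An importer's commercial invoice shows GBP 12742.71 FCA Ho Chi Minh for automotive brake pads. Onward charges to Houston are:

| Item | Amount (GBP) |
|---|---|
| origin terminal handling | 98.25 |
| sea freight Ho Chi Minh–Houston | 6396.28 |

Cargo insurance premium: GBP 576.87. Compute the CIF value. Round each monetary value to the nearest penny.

CIF = FCA price + pre-shipment costs + freight + insurance
CIF = 12742.71 + 98.25 + 6396.28 + 576.87 = 19814.11

CIF value: GBP 19814.11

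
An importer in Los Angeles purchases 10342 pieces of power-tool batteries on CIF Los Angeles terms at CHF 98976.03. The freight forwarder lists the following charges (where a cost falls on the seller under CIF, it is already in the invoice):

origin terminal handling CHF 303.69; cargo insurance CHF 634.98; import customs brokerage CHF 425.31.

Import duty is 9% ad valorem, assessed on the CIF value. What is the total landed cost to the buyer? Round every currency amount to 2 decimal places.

CIF: the seller pays costs through ocean freight and marine insurance to the destination port.
Already in the invoice (seller's account under CIF): origin terminal, insurance — exclude.
The CIF price already equals the CIF value: 98976.03
Import duty = 98976.03 × 9% = 8907.84
Buyer bears: brokerage 425.31 + duty 8907.84 = 9333.15
Landed cost = invoice 98976.03 + 9333.15 = 108309.18

Total landed cost: CHF 108309.18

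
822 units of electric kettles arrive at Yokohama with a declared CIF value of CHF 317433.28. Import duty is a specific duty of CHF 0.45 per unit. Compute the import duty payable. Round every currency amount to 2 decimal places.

Import duty = 822 × 0.45 = 369.90

Import duty: CHF 369.90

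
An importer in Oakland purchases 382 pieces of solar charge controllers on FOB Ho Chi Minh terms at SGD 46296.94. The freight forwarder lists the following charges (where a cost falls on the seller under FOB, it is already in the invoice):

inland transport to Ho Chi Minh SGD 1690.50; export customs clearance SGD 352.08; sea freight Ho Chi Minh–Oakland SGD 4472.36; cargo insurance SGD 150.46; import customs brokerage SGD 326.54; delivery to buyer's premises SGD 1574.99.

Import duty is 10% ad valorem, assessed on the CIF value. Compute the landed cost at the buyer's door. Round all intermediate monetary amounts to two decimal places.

FOB: the seller bears costs until goods are on board at the origin port; the buyer bears freight, insurance and all costs thereafter.
Already in the invoice (seller's account under FOB): inland to port, export clearance — exclude.
CIF value = FOB price + freight + insurance = 46296.94 + 4472.36 + 150.46 = 50919.76
Import duty = 50919.76 × 10% = 5091.98
Buyer bears: freight 4472.36 + insurance 150.46 + brokerage 326.54 + delivery 1574.99 + duty 5091.98 = 11616.33
Landed cost = invoice 46296.94 + 11616.33 = 57913.27

Total landed cost: SGD 57913.27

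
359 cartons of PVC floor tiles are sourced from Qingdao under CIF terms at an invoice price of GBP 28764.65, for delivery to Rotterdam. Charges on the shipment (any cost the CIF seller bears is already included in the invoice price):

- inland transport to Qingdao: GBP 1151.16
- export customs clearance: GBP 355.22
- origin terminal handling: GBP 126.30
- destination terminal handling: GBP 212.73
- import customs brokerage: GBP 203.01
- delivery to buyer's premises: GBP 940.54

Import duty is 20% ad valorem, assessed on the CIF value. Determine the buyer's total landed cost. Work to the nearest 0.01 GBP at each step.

CIF: the seller pays costs through ocean freight and marine insurance to the destination port.
Already in the invoice (seller's account under CIF): inland to port, export clearance, origin terminal — exclude.
The CIF price already equals the CIF value: 28764.65
Import duty = 28764.65 × 20% = 5752.93
Buyer bears: destination terminal 212.73 + brokerage 203.01 + delivery 940.54 + duty 5752.93 = 7109.21
Landed cost = invoice 28764.65 + 7109.21 = 35873.86

Total landed cost: GBP 35873.86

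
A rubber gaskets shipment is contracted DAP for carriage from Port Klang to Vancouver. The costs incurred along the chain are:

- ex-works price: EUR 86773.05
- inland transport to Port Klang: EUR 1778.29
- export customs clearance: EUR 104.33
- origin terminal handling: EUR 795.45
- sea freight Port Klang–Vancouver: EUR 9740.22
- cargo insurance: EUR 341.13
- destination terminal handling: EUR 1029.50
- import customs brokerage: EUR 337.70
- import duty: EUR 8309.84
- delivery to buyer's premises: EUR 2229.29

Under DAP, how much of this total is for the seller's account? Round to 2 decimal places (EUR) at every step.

DAP: the seller bears all costs to the named destination except import duty and clearance.
Seller's account: goods 86773.05 + inland to port 1778.29 + export clearance 104.33 + origin terminal 795.45 + freight 9740.22 + insurance 341.13 + destination terminal 1029.50 + delivery 2229.29 = 102791.26
Buyer's account: brokerage 337.70 + duty 8309.84 = 8647.54

Seller's account: EUR 102791.26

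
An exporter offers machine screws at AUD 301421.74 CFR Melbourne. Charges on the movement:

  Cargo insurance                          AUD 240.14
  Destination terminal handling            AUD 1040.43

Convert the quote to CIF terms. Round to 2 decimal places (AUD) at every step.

CIF price: AUD 301661.88

Not relevant to the conversion: destination terminal — on the buyer under both terms; not part of either seller's price.
From CFR to CIF, the seller additionally bears: insurance.
CIF price = 301421.74 + 240.14 = 301661.88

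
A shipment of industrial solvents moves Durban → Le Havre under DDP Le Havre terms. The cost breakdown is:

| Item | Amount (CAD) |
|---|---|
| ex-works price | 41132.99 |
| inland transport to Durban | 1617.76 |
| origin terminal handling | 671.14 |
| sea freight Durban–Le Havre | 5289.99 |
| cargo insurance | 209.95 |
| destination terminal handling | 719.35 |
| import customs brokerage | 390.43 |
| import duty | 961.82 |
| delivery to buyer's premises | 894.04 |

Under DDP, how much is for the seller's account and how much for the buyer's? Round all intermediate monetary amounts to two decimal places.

DDP: the seller bears all costs including import duty.
Seller's account: goods 41132.99 + inland to port 1617.76 + origin terminal 671.14 + freight 5289.99 + insurance 209.95 + destination terminal 719.35 + brokerage 390.43 + duty 961.82 + delivery 894.04 = 51887.47
Buyer's account: 0.00

Seller: CAD 51887.47; buyer: CAD 0.00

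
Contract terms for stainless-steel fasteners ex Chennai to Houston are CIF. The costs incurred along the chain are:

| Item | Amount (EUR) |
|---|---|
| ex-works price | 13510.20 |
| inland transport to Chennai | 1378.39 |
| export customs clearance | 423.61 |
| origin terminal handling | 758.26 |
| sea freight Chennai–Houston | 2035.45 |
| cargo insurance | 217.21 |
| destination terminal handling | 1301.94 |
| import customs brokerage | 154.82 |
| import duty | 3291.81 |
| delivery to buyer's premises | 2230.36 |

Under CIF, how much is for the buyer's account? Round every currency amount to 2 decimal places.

CIF: the seller pays costs through ocean freight and marine insurance to the destination port.
Seller's account: goods 13510.20 + inland to port 1378.39 + export clearance 423.61 + origin terminal 758.26 + freight 2035.45 + insurance 217.21 = 18323.12
Buyer's account: destination terminal 1301.94 + brokerage 154.82 + duty 3291.81 + delivery 2230.36 = 6978.93

Buyer's account: EUR 6978.93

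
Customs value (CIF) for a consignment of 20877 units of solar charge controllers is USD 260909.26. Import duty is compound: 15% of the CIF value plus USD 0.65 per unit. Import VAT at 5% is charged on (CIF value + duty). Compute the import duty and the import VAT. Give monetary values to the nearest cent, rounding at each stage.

Import duty: USD 52706.44; import VAT: USD 15680.79

Ad valorem component: 260909.26 × 15% = 39136.39
Specific component: 20877 × 0.65 = 13570.05
Import duty = 39136.39 + 13570.05 = 52706.44
VAT base = CIF + duty = 260909.26 + 52706.44 = 313615.70
Import VAT = 313615.70 × 5% = 15680.79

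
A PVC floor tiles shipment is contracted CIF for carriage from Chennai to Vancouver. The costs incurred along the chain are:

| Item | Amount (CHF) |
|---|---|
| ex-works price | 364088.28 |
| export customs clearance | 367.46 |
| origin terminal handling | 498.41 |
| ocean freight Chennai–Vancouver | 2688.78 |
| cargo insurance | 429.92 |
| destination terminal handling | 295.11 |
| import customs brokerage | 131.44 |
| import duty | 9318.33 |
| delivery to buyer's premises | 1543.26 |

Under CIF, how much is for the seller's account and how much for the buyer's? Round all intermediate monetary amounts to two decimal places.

CIF: the seller pays costs through ocean freight and marine insurance to the destination port.
Seller's account: goods 364088.28 + export clearance 367.46 + origin terminal 498.41 + freight 2688.78 + insurance 429.92 = 368072.85
Buyer's account: destination terminal 295.11 + brokerage 131.44 + duty 9318.33 + delivery 1543.26 = 11288.14

Seller: CHF 368072.85; buyer: CHF 11288.14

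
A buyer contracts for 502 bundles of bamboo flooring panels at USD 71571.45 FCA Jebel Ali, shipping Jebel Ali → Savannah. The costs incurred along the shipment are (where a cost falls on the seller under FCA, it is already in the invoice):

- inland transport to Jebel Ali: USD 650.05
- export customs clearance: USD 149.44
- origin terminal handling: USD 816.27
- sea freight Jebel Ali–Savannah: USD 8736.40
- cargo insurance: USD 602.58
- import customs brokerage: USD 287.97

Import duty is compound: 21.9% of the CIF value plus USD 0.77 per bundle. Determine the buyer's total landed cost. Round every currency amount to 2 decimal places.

Total landed cost: USD 100299.36

FCA: the seller delivers export-cleared goods to the carrier; the buyer bears costs from that point.
Already in the invoice (seller's account under FCA): inland to port, export clearance — exclude.
CIF value = FCA price + origin terminal + freight + insurance = 71571.45 + 816.27 + 8736.40 + 602.58 = 81726.70
Ad valorem component: 81726.70 × 21.9% = 17898.15
Specific component: 502 × 0.77 = 386.54
Import duty = 17898.15 + 386.54 = 18284.69
Buyer bears: origin terminal 816.27 + freight 8736.40 + insurance 602.58 + brokerage 287.97 + duty 18284.69 = 28727.91
Landed cost = invoice 71571.45 + 28727.91 = 100299.36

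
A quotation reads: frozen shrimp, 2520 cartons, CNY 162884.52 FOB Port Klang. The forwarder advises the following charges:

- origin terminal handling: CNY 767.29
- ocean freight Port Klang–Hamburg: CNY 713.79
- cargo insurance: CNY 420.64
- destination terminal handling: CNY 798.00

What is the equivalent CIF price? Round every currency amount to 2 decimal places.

Not relevant to the conversion: origin terminal — on the seller under both FOB and CIF; already in the FOB price and stays in the CIF price. destination terminal — on the buyer under both terms; not part of either seller's price.
From FOB to CIF, the seller additionally bears: freight, insurance.
CIF price = 162884.52 + 713.79 + 420.64 = 164018.95

CIF price: CNY 164018.95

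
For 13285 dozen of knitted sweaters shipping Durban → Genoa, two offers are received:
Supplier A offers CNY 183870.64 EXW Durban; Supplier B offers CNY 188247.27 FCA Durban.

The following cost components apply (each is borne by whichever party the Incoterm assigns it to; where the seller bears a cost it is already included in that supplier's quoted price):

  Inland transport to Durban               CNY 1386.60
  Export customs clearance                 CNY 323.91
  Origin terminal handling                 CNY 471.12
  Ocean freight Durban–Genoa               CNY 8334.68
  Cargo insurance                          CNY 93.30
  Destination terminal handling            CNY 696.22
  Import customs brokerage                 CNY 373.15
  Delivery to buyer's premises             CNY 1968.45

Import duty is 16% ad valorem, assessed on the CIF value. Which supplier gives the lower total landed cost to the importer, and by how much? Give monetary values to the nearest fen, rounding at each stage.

Supplier A (EXW):
CIF value = EXW price + inland to port + export clearance + origin terminal + freight + insurance = 183870.64 + 1386.60 + 323.91 + 471.12 + 8334.68 + 93.30 = 194480.25
Import duty = 194480.25 × 16% = 31116.84
Buyer bears (A): 1386.60 + 323.91 + 471.12 + 8334.68 + 93.30 + 696.22 + 373.15 + 1968.45 = 13647.43
Landed cost (A) = invoice 183870.64 + 13647.43 + duty 31116.84 = 228634.91
Supplier B (FCA):
CIF value = FCA price + origin terminal + freight + insurance = 188247.27 + 471.12 + 8334.68 + 93.30 = 197146.37
Import duty = 197146.37 × 16% = 31543.42
Buyer bears (B): 471.12 + 8334.68 + 93.30 + 696.22 + 373.15 + 1968.45 = 11936.92
Landed cost (B) = invoice 188247.27 + 11936.92 + duty 31543.42 = 231727.61
Difference = |228634.91 − 231727.61| = 3092.70

Supplier A is cheaper by CNY 3092.70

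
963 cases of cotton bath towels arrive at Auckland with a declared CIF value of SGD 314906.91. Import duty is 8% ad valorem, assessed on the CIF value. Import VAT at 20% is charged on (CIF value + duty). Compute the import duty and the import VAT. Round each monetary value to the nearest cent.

Import duty = 314906.91 × 8% = 25192.55
VAT base = CIF + duty = 314906.91 + 25192.55 = 340099.46
Import VAT = 340099.46 × 20% = 68019.89

Import duty: SGD 25192.55; import VAT: SGD 68019.89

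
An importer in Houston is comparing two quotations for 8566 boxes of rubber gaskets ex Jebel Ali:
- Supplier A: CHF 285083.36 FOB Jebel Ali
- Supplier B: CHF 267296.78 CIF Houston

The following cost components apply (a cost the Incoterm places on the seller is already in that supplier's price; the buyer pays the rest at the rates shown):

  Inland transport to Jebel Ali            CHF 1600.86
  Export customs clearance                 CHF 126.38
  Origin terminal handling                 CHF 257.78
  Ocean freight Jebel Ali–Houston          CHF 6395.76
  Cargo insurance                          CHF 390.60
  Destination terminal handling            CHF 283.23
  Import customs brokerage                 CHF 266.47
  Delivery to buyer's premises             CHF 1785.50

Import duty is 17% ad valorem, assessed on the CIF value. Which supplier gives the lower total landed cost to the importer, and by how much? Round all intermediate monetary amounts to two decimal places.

Supplier A (FOB):
CIF value = FOB price + freight + insurance = 285083.36 + 6395.76 + 390.60 = 291869.72
Import duty = 291869.72 × 17% = 49617.85
Buyer bears (A): 6395.76 + 390.60 + 283.23 + 266.47 + 1785.50 = 9121.56
Landed cost (A) = invoice 285083.36 + 9121.56 + duty 49617.85 = 343822.77
Supplier B (CIF):
The CIF price already equals the CIF value: 267296.78
Import duty = 267296.78 × 17% = 45440.45
Buyer bears (B): 283.23 + 266.47 + 1785.50 = 2335.20
Landed cost (B) = invoice 267296.78 + 2335.20 + duty 45440.45 = 315072.43
Difference = |343822.77 − 315072.43| = 28750.34

Supplier B is cheaper by CHF 28750.34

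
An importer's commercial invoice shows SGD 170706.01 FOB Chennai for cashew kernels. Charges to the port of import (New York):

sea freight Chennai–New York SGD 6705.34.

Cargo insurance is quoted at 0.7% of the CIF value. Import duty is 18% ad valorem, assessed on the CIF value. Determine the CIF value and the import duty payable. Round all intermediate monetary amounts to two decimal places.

CIF value: SGD 178661.98; import duty: SGD 32159.16

Let C be the CIF value. C = FOB price + freight + 0.7% × C
C − 0.7% × C = 170706.01 + 6705.34
0.993 × C = 177411.35
C = 177411.35 / 0.993 = 178661.98
Insurance premium = 0.7% × 178661.98 = 1250.63
Import duty = 178661.98 × 18% = 32159.16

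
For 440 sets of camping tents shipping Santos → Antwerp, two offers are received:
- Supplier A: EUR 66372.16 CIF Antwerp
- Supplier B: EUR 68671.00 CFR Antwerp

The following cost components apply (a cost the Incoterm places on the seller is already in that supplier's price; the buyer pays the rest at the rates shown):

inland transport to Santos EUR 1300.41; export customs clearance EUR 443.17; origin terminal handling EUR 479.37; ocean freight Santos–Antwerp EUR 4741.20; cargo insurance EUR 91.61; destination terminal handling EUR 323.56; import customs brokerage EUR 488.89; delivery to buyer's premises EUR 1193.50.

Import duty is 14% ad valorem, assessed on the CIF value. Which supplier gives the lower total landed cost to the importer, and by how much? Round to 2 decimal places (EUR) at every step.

Supplier A is cheaper by EUR 2725.12

Supplier A (CIF):
The CIF price already equals the CIF value: 66372.16
Import duty = 66372.16 × 14% = 9292.10
Buyer bears (A): 323.56 + 488.89 + 1193.50 = 2005.95
Landed cost (A) = invoice 66372.16 + 2005.95 + duty 9292.10 = 77670.21
Supplier B (CFR):
CIF value = CFR price + insurance = 68671.00 + 91.61 = 68762.61
Import duty = 68762.61 × 14% = 9626.77
Buyer bears (B): 91.61 + 323.56 + 488.89 + 1193.50 = 2097.56
Landed cost (B) = invoice 68671.00 + 2097.56 + duty 9626.77 = 80395.33
Difference = |77670.21 − 80395.33| = 2725.12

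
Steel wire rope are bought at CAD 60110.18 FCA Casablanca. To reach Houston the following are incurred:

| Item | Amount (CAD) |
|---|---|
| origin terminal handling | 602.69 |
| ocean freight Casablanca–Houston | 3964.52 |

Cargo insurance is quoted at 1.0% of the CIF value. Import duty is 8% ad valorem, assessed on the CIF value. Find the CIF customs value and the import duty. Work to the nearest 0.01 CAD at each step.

Let C be the CIF value. C = FCA price + pre-shipment costs + freight + 1.0% × C
C − 1.0% × C = 60110.18 + 602.69 + 3964.52
0.99 × C = 64677.39
C = 64677.39 / 0.99 = 65330.70
Insurance premium = 1.0% × 65330.70 = 653.31
Import duty = 65330.70 × 8% = 5226.46

CIF value: CAD 65330.70; import duty: CAD 5226.46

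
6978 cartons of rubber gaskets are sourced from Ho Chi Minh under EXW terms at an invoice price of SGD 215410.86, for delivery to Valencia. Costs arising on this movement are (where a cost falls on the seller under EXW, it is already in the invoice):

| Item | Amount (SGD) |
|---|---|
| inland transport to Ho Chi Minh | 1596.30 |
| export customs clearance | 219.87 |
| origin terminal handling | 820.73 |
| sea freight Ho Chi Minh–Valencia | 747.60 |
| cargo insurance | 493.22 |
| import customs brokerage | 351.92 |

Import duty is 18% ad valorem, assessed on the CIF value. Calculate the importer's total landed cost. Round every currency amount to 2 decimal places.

EXW: the seller makes goods available at their premises; the buyer bears all onward costs.
CIF value = EXW price + inland to port + export clearance + origin terminal + freight + insurance = 215410.86 + 1596.30 + 219.87 + 820.73 + 747.60 + 493.22 = 219288.58
Import duty = 219288.58 × 18% = 39471.94
Buyer bears: inland to port 1596.30 + export clearance 219.87 + origin terminal 820.73 + freight 747.60 + insurance 493.22 + brokerage 351.92 + duty 39471.94 = 43701.58
Landed cost = invoice 215410.86 + 43701.58 = 259112.44

Total landed cost: SGD 259112.44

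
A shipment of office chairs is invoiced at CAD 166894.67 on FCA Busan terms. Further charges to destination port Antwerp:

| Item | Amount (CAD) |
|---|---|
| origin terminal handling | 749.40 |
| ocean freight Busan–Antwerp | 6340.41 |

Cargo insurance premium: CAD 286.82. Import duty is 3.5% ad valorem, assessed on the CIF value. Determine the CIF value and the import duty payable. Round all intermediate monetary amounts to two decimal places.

CIF = FCA price + pre-shipment costs + freight + insurance
CIF = 166894.67 + 749.40 + 6340.41 + 286.82 = 174271.30
Import duty = 174271.30 × 3.5% = 6099.50

CIF value: CAD 174271.30; import duty: CAD 6099.50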